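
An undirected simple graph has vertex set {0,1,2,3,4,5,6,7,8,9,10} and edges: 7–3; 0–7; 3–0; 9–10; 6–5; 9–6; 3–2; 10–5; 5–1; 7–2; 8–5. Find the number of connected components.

3

Component: {4}
Component: {0, 2, 3, 7}
Component: {1, 5, 6, 8, 9, 10}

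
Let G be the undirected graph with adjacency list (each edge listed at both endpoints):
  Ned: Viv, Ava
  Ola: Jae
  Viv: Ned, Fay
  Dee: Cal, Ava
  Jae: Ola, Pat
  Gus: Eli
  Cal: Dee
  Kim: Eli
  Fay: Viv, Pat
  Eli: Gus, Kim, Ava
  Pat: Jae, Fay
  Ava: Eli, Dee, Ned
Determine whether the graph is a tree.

Yes

The graph has 12 vertices and 11 edges.
It is connected with exactly 11 edges, hence acyclic — it is a tree.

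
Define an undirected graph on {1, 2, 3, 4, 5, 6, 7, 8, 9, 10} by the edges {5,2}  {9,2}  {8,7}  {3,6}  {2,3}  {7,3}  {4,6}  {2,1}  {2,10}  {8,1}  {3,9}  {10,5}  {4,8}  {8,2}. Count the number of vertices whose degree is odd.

0

Degrees: 1:2, 2:6, 3:4, 4:2, 5:2, 6:2, 7:2, 8:4, 9:2, 10:2
Odd-degree vertices: none.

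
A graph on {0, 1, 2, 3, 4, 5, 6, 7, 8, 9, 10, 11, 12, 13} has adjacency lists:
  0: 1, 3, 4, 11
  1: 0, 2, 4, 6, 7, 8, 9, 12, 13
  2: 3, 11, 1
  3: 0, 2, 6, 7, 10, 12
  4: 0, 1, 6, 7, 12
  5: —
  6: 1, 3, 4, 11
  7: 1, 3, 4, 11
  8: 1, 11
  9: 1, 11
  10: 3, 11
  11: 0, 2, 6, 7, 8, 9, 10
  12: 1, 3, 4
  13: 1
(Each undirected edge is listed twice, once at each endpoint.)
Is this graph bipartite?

No

The cycle 7-4-1-7 has length 3, which is odd, so the graph is not bipartite.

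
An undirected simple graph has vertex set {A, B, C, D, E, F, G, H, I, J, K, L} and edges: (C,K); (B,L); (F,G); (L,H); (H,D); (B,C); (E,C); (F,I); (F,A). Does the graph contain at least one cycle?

|V| = 12, |E| = 9, number of components = 3.
A forest on 12 vertices with 3 components has exactly 9 edges, which matches — so no cycle.

No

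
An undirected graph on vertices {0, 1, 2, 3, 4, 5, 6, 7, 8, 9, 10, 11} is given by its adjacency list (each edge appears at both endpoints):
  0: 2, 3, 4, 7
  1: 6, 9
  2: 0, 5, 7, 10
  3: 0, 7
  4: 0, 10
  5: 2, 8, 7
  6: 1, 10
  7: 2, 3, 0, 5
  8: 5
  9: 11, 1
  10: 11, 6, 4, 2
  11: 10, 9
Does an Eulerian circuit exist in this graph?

Degrees: 0:4, 1:2, 2:4, 3:2, 4:2, 5:3, 6:2, 7:4, 8:1, 9:2, 10:4, 11:2
5, 8 have odd degree; an Eulerian circuit needs every degree to be even, so none exists.

No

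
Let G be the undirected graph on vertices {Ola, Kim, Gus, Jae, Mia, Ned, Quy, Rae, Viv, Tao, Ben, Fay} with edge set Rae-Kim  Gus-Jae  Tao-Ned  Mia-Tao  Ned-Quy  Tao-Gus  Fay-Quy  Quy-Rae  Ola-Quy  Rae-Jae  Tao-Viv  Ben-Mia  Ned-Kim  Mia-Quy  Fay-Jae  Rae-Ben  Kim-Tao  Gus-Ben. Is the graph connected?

Starting from Ola and exploring outward reaches every vertex (Ola, Quy, Ned, Rae, Mia, Fay, Tao, Kim, Ben, Jae, Viv, Gus); the graph is connected.

Yes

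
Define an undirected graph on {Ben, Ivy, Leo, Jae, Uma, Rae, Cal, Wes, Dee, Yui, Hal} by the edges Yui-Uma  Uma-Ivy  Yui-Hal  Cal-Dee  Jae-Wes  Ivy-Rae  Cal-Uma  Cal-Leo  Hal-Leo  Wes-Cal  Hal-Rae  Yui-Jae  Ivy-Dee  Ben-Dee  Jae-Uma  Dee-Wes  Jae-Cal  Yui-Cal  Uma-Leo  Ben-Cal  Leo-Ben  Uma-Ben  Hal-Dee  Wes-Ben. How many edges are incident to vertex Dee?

5

Neighbors of Dee: Ben, Ivy, Cal, Wes, Hal.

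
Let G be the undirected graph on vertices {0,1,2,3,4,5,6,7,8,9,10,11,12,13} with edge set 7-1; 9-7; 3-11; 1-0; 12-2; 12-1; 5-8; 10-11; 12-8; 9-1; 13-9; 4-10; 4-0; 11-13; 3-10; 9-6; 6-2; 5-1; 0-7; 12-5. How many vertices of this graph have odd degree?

Degrees: 0:3, 1:5, 2:2, 3:2, 4:2, 5:3, 6:2, 7:3, 8:2, 9:4, 10:3, 11:3, 12:4, 13:2
Odd-degree vertices: 0, 1, 5, 7, 10, 11.

6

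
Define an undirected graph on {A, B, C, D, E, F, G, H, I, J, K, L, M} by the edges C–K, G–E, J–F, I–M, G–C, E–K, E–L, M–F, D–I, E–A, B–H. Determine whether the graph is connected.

No

Component: {B, H}
Component: {D, F, I, J, M}
Component: {A, C, E, G, K, L}
There are 3 separate components, so the graph is not connected.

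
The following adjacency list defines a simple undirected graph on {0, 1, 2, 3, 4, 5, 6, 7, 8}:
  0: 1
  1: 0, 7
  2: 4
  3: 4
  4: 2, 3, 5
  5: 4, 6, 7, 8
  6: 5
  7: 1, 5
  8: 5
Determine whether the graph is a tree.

Yes

|V| = 9, |E| = 8.
Connected and |E| = |V| - 1, which characterizes a tree.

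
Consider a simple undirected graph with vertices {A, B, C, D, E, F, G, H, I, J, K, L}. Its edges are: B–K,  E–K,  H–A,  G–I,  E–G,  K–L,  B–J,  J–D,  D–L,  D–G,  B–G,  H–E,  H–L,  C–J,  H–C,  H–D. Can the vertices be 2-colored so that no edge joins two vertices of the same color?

No

The cycle H-D-L-H has length 3, which is odd, so the graph is not bipartite.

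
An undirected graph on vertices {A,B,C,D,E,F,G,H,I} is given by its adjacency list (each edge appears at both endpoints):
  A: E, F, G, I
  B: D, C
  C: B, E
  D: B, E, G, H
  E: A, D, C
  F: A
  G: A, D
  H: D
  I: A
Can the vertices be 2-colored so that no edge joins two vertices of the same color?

Color {B, E, F, G, H, I} black and {A, C, D} white. No edge joins two same-colored vertices, so the graph is bipartite.

Yes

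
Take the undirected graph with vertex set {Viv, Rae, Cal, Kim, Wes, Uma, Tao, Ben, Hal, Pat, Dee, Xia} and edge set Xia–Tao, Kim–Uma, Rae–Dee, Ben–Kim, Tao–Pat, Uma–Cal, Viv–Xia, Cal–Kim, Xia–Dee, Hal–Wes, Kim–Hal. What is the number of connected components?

2

Component: {Viv, Rae, Tao, Pat, Dee, Xia}
Component: {Cal, Kim, Wes, Uma, Ben, Hal}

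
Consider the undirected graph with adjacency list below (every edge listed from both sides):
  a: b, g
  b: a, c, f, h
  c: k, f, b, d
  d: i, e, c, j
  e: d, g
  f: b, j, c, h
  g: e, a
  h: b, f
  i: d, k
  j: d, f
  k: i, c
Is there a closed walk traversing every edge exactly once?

Degrees: a:2, b:4, c:4, d:4, e:2, f:4, g:2, h:2, i:2, j:2, k:2
Every vertex has even degree and the edges form a single connected piece, so an Eulerian circuit exists.

Yes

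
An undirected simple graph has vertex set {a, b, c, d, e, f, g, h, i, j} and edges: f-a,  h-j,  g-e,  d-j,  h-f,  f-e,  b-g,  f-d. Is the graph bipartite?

Yes

Partition the vertices as {c, f, g, i, j} vs {a, b, d, e, h}. Each listed edge has one endpoint in each part, so the graph is bipartite.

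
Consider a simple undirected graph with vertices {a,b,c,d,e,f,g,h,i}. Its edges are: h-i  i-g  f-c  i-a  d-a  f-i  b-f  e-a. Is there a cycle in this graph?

No

|V| = 9, |E| = 8, number of components = 1.
Since 8 = 9 - 1, the graph is a forest and contains no cycle.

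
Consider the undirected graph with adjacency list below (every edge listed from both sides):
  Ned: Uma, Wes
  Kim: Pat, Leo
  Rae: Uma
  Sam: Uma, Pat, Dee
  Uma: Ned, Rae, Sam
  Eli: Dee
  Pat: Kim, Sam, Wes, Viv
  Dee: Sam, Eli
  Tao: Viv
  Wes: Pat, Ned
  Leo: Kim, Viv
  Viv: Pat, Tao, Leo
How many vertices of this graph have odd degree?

Degrees: Ned:2, Kim:2, Rae:1, Sam:3, Uma:3, Eli:1, Pat:4, Dee:2, Tao:1, Wes:2, Leo:2, Viv:3
Odd-degree vertices: Rae, Sam, Uma, Eli, Tao, Viv.

6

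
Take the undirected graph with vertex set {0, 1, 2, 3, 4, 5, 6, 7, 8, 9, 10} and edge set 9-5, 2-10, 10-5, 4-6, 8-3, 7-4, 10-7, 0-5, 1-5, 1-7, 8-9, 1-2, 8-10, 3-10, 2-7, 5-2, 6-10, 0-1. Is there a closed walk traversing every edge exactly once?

No

Degrees: 0:2, 1:4, 2:4, 3:2, 4:2, 5:5, 6:2, 7:4, 8:3, 9:2, 10:6
5, 8 have odd degree; an Eulerian circuit needs every degree to be even, so none exists.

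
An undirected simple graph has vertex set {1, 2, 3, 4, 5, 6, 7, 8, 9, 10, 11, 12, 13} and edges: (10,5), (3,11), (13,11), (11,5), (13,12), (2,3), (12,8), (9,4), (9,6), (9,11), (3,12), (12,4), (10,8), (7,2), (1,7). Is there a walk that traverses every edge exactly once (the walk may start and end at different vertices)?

No

Degrees: 1:1, 2:2, 3:3, 4:2, 5:2, 6:1, 7:2, 8:2, 9:3, 10:2, 11:4, 12:4, 13:2
Odd-degree vertices: 1, 3, 6, 9 (4 total).
With 4 odd-degree vertices (more than two), no single trail can use every edge.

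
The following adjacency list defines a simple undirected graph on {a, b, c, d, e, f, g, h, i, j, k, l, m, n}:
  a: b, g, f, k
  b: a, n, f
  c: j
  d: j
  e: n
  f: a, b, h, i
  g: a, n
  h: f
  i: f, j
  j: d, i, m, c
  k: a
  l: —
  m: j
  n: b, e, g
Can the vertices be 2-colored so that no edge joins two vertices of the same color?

No

a-f-b-a is an odd cycle (length 3), and a bipartite graph can contain only even cycles.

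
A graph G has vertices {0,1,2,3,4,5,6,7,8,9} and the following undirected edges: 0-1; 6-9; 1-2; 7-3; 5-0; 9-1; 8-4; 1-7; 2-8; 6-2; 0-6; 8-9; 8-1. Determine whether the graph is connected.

Starting from 0 and exploring outward reaches every vertex (0, 1, 5, 6, 8, 7, 2, 9, 4, 3); the graph is connected.

Yes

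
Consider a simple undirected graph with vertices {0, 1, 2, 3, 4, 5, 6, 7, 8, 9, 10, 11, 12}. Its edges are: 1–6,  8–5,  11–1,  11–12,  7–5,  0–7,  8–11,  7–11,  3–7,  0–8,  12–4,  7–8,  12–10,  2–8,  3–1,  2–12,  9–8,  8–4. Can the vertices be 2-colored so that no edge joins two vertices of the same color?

The cycle 5-7-8-5 has length 3, which is odd, so the graph is not bipartite.

No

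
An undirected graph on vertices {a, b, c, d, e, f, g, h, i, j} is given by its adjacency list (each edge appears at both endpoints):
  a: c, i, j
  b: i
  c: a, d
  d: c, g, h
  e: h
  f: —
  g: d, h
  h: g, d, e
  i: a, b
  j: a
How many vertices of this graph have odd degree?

6

Degrees: a:3, b:1, c:2, d:3, e:1, f:0, g:2, h:3, i:2, j:1
Odd-degree vertices: a, b, d, e, h, j.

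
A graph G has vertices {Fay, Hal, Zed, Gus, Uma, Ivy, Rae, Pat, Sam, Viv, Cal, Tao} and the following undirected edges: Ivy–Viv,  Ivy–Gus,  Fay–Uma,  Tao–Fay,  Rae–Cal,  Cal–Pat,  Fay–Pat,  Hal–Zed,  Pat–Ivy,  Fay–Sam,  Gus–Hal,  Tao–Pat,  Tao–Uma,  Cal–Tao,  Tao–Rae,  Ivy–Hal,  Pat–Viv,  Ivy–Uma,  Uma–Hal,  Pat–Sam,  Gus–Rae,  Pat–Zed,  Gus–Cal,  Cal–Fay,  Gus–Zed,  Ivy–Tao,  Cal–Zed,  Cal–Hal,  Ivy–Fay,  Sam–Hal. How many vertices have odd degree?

6

Degrees: Fay:6, Hal:6, Zed:4, Gus:5, Uma:4, Ivy:7, Rae:3, Pat:7, Sam:3, Viv:2, Cal:7, Tao:6
Odd-degree vertices: Gus, Ivy, Rae, Pat, Sam, Cal.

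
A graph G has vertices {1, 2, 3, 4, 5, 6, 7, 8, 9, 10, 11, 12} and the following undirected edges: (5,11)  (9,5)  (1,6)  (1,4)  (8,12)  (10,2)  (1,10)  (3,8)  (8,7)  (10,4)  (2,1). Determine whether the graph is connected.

No

Component: {5, 9, 11}
Component: {3, 7, 8, 12}
Component: {1, 2, 4, 6, 10}
There are 3 separate components, so the graph is not connected.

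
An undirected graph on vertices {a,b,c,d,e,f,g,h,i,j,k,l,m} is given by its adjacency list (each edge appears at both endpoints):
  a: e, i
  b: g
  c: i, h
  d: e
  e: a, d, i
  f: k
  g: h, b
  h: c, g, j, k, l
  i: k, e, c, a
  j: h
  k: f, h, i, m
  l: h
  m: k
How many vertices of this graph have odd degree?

8

Degrees: a:2, b:1, c:2, d:1, e:3, f:1, g:2, h:5, i:4, j:1, k:4, l:1, m:1
Odd-degree vertices: b, d, e, f, h, j, l, m.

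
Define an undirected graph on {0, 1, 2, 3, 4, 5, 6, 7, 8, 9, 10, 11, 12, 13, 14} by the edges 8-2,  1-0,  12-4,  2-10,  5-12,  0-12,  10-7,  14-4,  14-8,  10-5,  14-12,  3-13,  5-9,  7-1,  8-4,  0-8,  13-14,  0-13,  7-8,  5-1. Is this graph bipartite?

8-4-14-8 is an odd cycle (length 3), and a bipartite graph can contain only even cycles.

No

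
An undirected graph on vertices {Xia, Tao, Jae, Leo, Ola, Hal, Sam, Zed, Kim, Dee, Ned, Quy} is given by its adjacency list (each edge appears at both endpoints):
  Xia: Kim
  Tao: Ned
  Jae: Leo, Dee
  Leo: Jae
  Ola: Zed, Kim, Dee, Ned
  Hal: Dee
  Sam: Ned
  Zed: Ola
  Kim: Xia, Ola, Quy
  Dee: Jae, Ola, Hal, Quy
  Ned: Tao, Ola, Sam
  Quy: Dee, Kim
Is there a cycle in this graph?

Yes

The graph has 12 vertices, 12 edges, and 1 connected component.
Since 12 > 12 - 1, a cycle must exist; for instance Kim-Ola-Dee-Quy-Kim.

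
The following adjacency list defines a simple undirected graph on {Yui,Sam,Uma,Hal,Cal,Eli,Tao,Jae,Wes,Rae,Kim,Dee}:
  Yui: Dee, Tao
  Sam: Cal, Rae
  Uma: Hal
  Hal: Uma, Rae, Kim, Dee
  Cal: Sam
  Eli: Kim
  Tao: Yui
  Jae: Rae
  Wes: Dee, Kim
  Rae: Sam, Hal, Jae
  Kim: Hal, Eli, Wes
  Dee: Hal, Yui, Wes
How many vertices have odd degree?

Degrees: Yui:2, Sam:2, Uma:1, Hal:4, Cal:1, Eli:1, Tao:1, Jae:1, Wes:2, Rae:3, Kim:3, Dee:3
Odd-degree vertices: Uma, Cal, Eli, Tao, Jae, Rae, Kim, Dee.

8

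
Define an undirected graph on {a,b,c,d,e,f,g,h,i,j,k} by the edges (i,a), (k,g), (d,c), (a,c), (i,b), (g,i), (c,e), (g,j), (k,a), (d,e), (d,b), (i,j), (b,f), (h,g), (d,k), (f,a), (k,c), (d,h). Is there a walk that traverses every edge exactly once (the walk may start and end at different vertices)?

Yes

Degrees: a:4, b:3, c:4, d:5, e:2, f:2, g:4, h:2, i:4, j:2, k:4
Odd-degree vertices: b, d (2 total).
The non-isolated vertices are connected and exactly 2 have odd degree, so an Eulerian trail exists (from b to d).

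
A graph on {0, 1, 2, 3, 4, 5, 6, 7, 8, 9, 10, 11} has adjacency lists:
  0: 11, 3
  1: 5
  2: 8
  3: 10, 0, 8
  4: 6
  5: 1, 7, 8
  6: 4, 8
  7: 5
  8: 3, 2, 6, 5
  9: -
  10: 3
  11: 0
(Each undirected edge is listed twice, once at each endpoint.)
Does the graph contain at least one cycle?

No

|V| = 12, |E| = 10, number of components = 2.
Since 10 = 12 - 2, the graph is a forest and contains no cycle.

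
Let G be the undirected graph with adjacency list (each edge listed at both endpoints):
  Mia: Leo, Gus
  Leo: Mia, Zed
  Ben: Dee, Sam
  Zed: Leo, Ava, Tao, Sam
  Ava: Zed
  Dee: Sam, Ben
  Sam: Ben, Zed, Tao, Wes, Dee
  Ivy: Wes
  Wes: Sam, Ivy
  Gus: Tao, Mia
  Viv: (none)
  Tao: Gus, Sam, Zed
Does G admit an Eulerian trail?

Degrees: Mia:2, Leo:2, Ben:2, Zed:4, Ava:1, Dee:2, Sam:5, Ivy:1, Wes:2, Gus:2, Viv:0, Tao:3
Odd-degree vertices: Ava, Sam, Ivy, Tao (4 total).
With 4 odd-degree vertices (more than two), no single trail can use every edge.

No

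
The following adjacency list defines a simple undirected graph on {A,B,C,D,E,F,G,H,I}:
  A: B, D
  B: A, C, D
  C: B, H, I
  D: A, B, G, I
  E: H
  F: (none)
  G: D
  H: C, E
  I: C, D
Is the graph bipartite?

No

The cycle D-A-B-D has length 3, which is odd, so the graph is not bipartite.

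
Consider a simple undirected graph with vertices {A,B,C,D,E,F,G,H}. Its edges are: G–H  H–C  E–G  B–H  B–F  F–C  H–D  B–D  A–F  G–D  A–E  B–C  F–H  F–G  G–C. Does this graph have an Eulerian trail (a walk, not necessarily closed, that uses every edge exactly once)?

Degrees: A:2, B:4, C:4, D:3, E:2, F:5, G:5, H:5
Odd-degree vertices: D, F, G, H (4 total).
An Eulerian trail requires 0 or 2 odd-degree vertices; here there are 4.

No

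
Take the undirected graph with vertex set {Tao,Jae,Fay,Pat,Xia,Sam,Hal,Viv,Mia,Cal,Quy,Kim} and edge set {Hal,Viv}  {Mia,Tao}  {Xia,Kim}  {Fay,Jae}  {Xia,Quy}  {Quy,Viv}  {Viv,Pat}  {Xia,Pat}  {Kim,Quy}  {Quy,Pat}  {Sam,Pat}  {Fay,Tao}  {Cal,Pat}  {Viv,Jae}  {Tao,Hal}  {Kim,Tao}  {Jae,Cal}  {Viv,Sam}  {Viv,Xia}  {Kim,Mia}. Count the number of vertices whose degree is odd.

2

Degrees: Tao:4, Jae:3, Fay:2, Pat:5, Xia:4, Sam:2, Hal:2, Viv:6, Mia:2, Cal:2, Quy:4, Kim:4
Odd-degree vertices: Jae, Pat.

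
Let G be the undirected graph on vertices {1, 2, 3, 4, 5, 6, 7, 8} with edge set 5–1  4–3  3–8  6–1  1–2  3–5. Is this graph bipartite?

Yes

Color {2, 4, 5, 6, 7, 8} black and {1, 3} white. No edge joins two same-colored vertices, so the graph is bipartite.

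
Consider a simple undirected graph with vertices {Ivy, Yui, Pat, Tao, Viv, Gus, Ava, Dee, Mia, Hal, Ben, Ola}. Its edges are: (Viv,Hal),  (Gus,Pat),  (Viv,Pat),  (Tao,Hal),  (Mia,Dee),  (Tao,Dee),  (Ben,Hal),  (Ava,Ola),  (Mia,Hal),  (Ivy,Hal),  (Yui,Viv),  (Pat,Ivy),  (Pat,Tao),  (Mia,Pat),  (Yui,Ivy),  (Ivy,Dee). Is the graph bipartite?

A valid 2-coloring puts {Yui, Pat, Dee, Hal, Ola} on one side and {Ivy, Tao, Viv, Gus, Ava, Mia, Ben} on the other; every edge crosses between the two sides.

Yes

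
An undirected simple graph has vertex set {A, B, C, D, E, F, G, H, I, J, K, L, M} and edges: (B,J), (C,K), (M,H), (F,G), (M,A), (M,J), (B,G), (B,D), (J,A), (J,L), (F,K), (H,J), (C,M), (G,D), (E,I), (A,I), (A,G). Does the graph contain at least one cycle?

The graph has 13 vertices, 17 edges, and 1 connected component.
One cycle is M-J-H-M.

Yes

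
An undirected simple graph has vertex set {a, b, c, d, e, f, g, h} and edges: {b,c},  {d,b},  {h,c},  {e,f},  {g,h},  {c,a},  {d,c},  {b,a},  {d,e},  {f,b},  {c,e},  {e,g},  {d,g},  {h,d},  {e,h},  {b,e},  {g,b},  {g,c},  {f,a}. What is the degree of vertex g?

Neighbors of g: b, c, d, e, h.

5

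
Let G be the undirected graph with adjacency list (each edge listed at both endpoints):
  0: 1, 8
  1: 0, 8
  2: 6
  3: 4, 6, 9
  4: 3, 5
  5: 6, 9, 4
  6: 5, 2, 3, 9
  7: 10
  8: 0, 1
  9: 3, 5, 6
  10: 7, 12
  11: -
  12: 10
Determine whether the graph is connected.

No

Component: {11}
Component: {0, 1, 8}
Component: {7, 10, 12}
Component: {2, 3, 4, 5, 6, 9}
No edge joins these 4 groups, so the graph is disconnected.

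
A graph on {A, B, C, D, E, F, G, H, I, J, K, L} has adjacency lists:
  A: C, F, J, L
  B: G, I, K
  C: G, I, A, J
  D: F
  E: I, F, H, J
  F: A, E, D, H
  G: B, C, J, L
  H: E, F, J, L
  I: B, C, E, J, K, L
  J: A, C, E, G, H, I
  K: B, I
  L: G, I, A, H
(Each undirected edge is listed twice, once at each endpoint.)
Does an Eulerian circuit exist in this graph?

No

Degrees: A:4, B:3, C:4, D:1, E:4, F:4, G:4, H:4, I:6, J:6, K:2, L:4
Vertices with odd degree: B, D. An Eulerian circuit requires all degrees even.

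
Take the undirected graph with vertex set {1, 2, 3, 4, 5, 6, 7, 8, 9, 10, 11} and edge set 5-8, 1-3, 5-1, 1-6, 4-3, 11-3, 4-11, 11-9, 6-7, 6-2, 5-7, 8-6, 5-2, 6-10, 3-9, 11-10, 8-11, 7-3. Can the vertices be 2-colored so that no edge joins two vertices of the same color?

The cycle 4-3-11-4 has length 3, which is odd, so the graph is not bipartite.

No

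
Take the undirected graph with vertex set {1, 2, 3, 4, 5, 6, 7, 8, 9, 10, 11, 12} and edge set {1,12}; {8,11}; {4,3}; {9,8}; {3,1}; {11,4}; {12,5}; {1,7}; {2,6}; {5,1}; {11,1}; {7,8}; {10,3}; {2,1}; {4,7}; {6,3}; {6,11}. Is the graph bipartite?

The cycle 5-1-12-5 has length 3, which is odd, so the graph is not bipartite.

No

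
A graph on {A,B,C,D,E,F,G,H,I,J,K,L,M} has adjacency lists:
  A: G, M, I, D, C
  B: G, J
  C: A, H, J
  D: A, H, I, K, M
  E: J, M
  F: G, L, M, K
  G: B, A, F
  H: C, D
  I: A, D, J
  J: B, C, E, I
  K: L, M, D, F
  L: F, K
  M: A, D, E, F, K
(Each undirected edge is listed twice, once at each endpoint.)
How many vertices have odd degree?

6

Degrees: A:5, B:2, C:3, D:5, E:2, F:4, G:3, H:2, I:3, J:4, K:4, L:2, M:5
Odd-degree vertices: A, C, D, G, I, M.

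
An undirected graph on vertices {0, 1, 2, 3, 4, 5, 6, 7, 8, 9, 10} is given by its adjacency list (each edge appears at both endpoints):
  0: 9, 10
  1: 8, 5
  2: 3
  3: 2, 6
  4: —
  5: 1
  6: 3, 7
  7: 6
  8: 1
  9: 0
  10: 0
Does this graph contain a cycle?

No

|V| = 11, |E| = 7, number of components = 4.
A forest on 11 vertices with 4 components has exactly 7 edges, which matches — so no cycle.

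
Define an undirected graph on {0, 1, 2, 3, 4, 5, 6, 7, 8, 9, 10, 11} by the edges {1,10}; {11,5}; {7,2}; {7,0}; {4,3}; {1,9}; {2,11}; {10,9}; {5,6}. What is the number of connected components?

4

Component: {8}
Component: {3, 4}
Component: {1, 9, 10}
Component: {0, 2, 5, 6, 7, 11}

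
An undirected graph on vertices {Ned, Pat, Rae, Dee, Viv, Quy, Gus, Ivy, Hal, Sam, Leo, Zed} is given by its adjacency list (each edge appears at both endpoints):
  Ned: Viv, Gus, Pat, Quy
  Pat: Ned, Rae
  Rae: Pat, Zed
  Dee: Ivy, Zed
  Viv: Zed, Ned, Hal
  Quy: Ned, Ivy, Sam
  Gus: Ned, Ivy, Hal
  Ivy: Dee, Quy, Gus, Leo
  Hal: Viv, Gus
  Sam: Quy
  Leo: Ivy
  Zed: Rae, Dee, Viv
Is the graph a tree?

No

The graph has 12 vertices and 15 edges.
A tree on 12 vertices has exactly 11 edges; this graph has 15, so it contains a cycle and is not a tree.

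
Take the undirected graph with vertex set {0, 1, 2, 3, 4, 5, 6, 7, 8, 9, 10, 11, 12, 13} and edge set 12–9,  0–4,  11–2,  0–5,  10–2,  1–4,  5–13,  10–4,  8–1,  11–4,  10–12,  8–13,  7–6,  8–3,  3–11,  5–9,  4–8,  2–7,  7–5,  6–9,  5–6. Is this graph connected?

Starting from 0 and exploring outward reaches every vertex (0, 5, 4, 13, 6, 7, 9, 8, 10, 1, 11, 2, 12, 3); the graph is connected.

Yes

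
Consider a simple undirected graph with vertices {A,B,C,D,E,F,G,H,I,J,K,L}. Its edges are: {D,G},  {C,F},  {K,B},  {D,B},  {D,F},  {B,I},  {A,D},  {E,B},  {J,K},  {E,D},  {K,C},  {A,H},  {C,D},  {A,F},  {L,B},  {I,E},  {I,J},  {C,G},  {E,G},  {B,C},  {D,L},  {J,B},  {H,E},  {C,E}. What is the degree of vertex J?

Neighbors of J: B, I, K.

3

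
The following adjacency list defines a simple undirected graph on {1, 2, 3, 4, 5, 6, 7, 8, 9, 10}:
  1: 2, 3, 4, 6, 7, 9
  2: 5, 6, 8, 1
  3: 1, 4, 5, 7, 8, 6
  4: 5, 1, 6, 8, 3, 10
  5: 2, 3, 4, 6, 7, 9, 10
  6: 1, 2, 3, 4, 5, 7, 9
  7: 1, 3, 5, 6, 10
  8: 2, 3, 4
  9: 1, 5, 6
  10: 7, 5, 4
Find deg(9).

3

Neighbors of 9: 1, 5, 6.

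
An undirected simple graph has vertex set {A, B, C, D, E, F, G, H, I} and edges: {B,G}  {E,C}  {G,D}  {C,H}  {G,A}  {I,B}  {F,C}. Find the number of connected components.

2

Component: {C, E, F, H}
Component: {A, B, D, G, I}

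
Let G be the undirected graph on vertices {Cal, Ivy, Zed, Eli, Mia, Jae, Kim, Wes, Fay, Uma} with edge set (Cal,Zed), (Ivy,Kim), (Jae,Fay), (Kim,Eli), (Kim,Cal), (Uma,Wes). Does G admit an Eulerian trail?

Degrees: Cal:2, Ivy:1, Zed:1, Eli:1, Mia:0, Jae:1, Kim:3, Wes:1, Fay:1, Uma:1
Odd-degree vertices: Ivy, Zed, Eli, Jae, Kim, Wes, Fay, Uma (8 total).
With 8 odd-degree vertices (more than two), no single trail can use every edge.

No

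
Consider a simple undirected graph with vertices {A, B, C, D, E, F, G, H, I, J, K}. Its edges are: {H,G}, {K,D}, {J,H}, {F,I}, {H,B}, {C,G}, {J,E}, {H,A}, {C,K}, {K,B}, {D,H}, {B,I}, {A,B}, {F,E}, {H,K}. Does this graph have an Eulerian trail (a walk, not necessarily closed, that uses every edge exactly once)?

Yes

Degrees: A:2, B:4, C:2, D:2, E:2, F:2, G:2, H:6, I:2, J:2, K:4
Odd-degree vertices: none (0 total).
With 0 odd-degree vertices and all edges in one connected piece, an Eulerian trail exists.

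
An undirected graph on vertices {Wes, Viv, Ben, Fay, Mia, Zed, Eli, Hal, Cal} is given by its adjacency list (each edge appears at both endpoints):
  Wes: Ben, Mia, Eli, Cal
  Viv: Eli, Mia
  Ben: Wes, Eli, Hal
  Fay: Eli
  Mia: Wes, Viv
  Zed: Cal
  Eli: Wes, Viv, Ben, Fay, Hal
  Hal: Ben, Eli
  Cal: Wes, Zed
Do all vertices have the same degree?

No

Degrees: Wes:4, Viv:2, Ben:3, Fay:1, Mia:2, Zed:1, Eli:5, Hal:2, Cal:2
Degrees are not all equal (e.g. deg(Fay)=1 but deg(Eli)=5); not regular.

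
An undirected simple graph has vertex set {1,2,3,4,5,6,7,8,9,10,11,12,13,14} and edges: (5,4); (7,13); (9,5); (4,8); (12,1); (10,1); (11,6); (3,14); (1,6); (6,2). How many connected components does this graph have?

Component: {3, 14}
Component: {7, 13}
Component: {4, 5, 8, 9}
Component: {1, 2, 6, 10, 11, 12}

4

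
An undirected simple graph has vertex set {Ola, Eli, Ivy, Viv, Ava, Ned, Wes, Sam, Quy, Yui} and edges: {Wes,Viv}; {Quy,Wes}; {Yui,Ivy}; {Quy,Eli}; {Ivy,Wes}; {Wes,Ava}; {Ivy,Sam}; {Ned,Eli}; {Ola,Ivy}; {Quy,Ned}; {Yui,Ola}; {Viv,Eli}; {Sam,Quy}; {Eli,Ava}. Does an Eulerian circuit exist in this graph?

Yes

Degrees: Ola:2, Eli:4, Ivy:4, Viv:2, Ava:2, Ned:2, Wes:4, Sam:2, Quy:4, Yui:2
Every vertex has even degree and the edges form a single connected piece, so an Eulerian circuit exists.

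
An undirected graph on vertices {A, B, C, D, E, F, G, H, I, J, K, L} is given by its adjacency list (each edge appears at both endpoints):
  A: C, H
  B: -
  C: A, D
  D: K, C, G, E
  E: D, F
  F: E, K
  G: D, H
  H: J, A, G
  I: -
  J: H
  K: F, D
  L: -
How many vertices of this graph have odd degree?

2

Degrees: A:2, B:0, C:2, D:4, E:2, F:2, G:2, H:3, I:0, J:1, K:2, L:0
Odd-degree vertices: H, J.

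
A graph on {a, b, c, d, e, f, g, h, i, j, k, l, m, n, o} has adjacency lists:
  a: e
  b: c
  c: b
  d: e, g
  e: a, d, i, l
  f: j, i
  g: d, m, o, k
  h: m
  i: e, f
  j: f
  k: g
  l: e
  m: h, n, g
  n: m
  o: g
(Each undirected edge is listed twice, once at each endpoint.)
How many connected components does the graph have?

Component: {b, c}
Component: {a, d, e, f, g, h, i, j, k, l, m, n, o}

2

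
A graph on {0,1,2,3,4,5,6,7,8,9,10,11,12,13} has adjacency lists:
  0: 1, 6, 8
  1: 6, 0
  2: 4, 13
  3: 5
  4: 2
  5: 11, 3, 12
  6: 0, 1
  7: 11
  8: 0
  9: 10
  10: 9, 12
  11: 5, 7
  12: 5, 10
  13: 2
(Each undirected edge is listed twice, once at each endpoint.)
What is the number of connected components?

Component: {2, 4, 13}
Component: {0, 1, 6, 8}
Component: {3, 5, 7, 9, 10, 11, 12}

3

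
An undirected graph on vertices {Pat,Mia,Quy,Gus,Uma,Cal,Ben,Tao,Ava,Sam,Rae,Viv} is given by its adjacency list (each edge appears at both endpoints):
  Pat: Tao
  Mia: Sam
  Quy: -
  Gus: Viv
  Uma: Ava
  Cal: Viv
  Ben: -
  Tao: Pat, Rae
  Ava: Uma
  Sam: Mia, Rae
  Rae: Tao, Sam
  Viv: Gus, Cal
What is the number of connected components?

5

Component: {Quy}
Component: {Ben}
Component: {Uma, Ava}
Component: {Gus, Cal, Viv}
Component: {Pat, Mia, Tao, Sam, Rae}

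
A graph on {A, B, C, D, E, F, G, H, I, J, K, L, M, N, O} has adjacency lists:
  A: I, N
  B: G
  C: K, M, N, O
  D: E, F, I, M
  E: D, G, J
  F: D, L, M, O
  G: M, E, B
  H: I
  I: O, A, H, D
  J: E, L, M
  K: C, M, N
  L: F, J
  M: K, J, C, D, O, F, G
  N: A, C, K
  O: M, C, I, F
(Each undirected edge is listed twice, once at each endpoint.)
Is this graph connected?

Yes

Starting from A and exploring outward reaches every vertex (A, I, N, D, O, H, K, C, E, M, F, G, J, L, B); the graph is connected.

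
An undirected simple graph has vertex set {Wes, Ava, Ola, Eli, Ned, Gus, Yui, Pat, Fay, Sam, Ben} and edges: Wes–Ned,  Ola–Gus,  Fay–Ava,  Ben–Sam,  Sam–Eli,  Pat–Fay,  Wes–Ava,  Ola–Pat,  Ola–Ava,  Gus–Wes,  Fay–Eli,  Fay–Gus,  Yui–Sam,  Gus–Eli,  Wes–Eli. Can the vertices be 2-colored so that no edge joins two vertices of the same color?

No

The cycle Fay-Gus-Eli-Fay has length 3, which is odd, so the graph is not bipartite.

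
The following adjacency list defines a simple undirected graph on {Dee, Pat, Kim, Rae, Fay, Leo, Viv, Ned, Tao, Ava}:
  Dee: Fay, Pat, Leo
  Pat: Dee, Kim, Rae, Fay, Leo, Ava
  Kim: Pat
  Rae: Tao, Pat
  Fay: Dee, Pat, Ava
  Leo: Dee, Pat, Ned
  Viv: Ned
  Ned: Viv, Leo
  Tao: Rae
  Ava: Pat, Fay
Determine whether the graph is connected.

Yes

Starting from Dee and exploring outward reaches every vertex (Dee, Pat, Leo, Fay, Rae, Kim, Ava, Ned, Tao, Viv); the graph is connected.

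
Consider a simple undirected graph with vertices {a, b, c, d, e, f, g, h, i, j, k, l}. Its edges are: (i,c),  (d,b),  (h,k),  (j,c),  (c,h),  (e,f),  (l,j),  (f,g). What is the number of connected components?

Component: {a}
Component: {b, d}
Component: {e, f, g}
Component: {c, h, i, j, k, l}

4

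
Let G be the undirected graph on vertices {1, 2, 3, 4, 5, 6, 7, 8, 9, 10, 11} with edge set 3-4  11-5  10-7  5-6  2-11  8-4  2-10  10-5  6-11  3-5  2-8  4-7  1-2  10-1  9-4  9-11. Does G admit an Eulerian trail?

Yes

Degrees: 1:2, 2:4, 3:2, 4:4, 5:4, 6:2, 7:2, 8:2, 9:2, 10:4, 11:4
Odd-degree vertices: none (0 total).
The non-isolated vertices are connected and exactly 0 have odd degree, so an Eulerian trail exists.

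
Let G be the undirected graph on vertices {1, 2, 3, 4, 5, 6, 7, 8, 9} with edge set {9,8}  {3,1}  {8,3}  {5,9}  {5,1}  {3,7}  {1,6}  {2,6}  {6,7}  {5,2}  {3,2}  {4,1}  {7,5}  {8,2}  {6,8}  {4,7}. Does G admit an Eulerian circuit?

Degrees: 1:4, 2:4, 3:4, 4:2, 5:4, 6:4, 7:4, 8:4, 9:2
Every vertex has even degree and the edges form a single connected piece, so an Eulerian circuit exists.

Yes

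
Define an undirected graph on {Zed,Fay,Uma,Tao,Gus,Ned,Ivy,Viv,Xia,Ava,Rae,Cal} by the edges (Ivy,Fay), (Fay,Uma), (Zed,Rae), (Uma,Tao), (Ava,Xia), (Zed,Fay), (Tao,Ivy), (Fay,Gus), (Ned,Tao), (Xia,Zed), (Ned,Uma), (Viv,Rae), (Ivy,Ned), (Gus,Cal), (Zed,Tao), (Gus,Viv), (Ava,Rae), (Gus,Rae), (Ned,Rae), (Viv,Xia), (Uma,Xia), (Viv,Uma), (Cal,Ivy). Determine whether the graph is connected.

Yes

A breadth-first search from Zed visits Zed, Tao, Fay, Xia, Rae, Ned, Ivy, Uma, Gus, Ava, Viv, Cal — all 12 vertices — so the graph is connected.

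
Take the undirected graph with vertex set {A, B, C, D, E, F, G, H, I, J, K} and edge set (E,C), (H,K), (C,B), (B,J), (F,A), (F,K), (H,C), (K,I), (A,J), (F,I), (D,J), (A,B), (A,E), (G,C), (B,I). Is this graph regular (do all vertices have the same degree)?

Degrees: A:4, B:4, C:4, D:1, E:2, F:3, G:1, H:2, I:3, J:3, K:3
Vertex D has degree 1 while A has degree 4, so the graph is not regular.

No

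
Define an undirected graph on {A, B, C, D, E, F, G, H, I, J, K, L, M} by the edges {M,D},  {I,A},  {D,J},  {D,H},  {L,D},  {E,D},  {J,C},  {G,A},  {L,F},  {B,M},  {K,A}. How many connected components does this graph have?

2

Component: {A, G, I, K}
Component: {B, C, D, E, F, H, J, L, M}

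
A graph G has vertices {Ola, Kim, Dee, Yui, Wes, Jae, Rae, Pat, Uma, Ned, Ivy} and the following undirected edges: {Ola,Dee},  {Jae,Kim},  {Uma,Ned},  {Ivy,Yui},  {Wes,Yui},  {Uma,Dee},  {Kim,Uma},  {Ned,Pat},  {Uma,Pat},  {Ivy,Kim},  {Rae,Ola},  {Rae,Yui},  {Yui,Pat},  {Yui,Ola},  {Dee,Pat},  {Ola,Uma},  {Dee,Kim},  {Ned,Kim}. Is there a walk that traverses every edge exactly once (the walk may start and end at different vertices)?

No

Degrees: Ola:4, Kim:5, Dee:4, Yui:5, Wes:1, Jae:1, Rae:2, Pat:4, Uma:5, Ned:3, Ivy:2
Odd-degree vertices: Kim, Yui, Wes, Jae, Uma, Ned (6 total).
With 6 odd-degree vertices (more than two), no single trail can use every edge.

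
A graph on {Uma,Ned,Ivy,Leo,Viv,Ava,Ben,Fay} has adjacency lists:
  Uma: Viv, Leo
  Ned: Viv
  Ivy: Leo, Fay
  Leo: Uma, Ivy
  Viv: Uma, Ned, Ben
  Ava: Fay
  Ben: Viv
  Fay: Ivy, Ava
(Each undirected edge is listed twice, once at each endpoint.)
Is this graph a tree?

Yes

The graph has 8 vertices and 7 edges.
It is connected with exactly 7 edges, hence acyclic — it is a tree.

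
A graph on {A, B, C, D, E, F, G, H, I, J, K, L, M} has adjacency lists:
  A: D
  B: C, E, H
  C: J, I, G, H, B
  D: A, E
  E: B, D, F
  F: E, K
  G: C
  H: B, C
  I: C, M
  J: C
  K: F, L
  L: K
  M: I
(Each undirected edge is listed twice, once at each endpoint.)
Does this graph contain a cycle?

Yes

The graph has 13 vertices, 13 edges, and 1 connected component.
One cycle is B-C-H-B.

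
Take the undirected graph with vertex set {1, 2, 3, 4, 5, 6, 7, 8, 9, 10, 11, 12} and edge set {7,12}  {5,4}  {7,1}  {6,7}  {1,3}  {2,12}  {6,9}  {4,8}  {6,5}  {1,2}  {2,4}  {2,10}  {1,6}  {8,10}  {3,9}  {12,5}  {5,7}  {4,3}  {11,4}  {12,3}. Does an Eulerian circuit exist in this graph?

No

Degrees: 1:4, 2:4, 3:4, 4:5, 5:4, 6:4, 7:4, 8:2, 9:2, 10:2, 11:1, 12:4
Vertices with odd degree: 4, 11. An Eulerian circuit requires all degrees even.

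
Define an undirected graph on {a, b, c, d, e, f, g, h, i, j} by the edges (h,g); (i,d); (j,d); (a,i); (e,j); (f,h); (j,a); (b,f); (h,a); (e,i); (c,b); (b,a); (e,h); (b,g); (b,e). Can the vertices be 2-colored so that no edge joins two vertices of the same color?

Yes

Color {b, h, i, j} black and {a, c, d, e, f, g} white. No edge joins two same-colored vertices, so the graph is bipartite.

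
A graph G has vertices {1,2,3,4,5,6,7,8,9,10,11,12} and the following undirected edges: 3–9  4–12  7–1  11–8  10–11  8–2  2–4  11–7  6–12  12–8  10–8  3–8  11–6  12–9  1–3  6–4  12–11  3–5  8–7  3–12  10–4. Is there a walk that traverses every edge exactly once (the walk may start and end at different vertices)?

Degrees: 1:2, 2:2, 3:5, 4:4, 5:1, 6:3, 7:3, 8:6, 9:2, 10:3, 11:5, 12:6
Odd-degree vertices: 3, 5, 6, 7, 10, 11 (6 total).
An Eulerian trail requires 0 or 2 odd-degree vertices; here there are 6.

No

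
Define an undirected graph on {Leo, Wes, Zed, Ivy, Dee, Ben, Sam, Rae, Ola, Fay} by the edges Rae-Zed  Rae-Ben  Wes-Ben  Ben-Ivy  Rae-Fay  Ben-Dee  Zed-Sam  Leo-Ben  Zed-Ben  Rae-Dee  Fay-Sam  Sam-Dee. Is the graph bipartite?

No

Zed-Ben-Rae-Zed is an odd cycle (length 3), and a bipartite graph can contain only even cycles.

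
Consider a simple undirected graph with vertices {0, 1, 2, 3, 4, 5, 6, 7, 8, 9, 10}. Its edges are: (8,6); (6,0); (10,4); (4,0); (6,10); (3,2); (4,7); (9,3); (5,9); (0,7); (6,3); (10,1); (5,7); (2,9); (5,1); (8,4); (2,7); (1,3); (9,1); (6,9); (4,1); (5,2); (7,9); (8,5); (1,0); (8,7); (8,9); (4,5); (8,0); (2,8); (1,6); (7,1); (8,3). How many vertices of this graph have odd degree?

Degrees: 0:5, 1:8, 2:5, 3:5, 4:6, 5:6, 6:6, 7:7, 8:8, 9:7, 10:3
Odd-degree vertices: 0, 2, 3, 7, 9, 10.

6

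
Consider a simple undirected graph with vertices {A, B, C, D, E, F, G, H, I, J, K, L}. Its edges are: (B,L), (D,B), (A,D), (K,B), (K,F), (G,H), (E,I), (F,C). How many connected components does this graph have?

Component: {J}
Component: {E, I}
Component: {G, H}
Component: {A, B, C, D, F, K, L}

4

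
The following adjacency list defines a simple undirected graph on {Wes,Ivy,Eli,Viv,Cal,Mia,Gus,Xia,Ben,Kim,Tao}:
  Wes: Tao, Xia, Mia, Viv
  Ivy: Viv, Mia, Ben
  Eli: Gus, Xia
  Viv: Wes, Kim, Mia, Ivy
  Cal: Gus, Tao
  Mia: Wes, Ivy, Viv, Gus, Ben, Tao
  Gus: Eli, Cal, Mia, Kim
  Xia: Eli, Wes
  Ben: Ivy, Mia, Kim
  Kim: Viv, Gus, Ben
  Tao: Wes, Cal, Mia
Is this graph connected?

Yes

Starting from Wes and exploring outward reaches every vertex (Wes, Tao, Viv, Xia, Mia, Cal, Kim, Ivy, Eli, Gus, Ben); the graph is connected.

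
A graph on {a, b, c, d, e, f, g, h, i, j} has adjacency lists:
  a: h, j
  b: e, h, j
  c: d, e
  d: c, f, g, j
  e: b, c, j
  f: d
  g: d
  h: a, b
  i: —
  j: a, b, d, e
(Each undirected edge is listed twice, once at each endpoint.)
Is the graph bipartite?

The cycle b-e-j-b has length 3, which is odd, so the graph is not bipartite.

No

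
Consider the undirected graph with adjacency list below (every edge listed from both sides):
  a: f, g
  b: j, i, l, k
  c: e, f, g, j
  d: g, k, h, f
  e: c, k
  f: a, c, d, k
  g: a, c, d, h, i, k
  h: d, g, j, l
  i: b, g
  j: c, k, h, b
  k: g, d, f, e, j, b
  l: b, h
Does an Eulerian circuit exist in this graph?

Degrees: a:2, b:4, c:4, d:4, e:2, f:4, g:6, h:4, i:2, j:4, k:6, l:2
Every vertex has even degree and the edges form a single connected piece, so an Eulerian circuit exists.

Yes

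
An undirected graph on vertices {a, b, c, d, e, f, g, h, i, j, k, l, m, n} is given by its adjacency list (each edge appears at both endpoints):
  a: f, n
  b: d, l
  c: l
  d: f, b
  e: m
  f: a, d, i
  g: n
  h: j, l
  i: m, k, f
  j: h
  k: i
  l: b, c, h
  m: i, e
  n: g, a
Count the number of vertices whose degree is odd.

Degrees: a:2, b:2, c:1, d:2, e:1, f:3, g:1, h:2, i:3, j:1, k:1, l:3, m:2, n:2
Odd-degree vertices: c, e, f, g, i, j, k, l.

8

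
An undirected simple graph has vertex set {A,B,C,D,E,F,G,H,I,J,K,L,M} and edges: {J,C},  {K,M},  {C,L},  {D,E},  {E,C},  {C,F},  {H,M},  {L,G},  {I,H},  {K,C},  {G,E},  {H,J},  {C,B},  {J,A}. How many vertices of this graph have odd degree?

8

Degrees: A:1, B:1, C:6, D:1, E:3, F:1, G:2, H:3, I:1, J:3, K:2, L:2, M:2
Odd-degree vertices: A, B, D, E, F, H, I, J.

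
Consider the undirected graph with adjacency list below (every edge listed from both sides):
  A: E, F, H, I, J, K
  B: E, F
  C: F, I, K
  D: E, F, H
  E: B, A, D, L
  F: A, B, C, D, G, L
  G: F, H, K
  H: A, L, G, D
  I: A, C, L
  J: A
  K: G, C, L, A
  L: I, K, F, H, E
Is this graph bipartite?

Yes

Color {E, F, H, I, J, K} black and {A, B, C, D, G, L} white. No edge joins two same-colored vertices, so the graph is bipartite.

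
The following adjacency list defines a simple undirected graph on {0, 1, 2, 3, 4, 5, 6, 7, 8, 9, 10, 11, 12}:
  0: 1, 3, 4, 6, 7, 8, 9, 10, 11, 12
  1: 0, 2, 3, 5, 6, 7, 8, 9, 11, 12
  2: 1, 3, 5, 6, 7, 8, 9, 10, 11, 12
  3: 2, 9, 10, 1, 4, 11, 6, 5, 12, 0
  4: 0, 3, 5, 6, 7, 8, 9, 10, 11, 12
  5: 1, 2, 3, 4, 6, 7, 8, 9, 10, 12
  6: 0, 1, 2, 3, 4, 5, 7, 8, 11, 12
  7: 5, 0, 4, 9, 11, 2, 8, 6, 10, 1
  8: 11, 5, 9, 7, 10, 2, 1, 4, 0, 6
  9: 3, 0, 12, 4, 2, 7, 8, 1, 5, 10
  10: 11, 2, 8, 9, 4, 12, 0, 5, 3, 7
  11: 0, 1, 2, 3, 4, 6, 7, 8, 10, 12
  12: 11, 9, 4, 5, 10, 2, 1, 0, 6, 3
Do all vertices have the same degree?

Degrees: 0:10, 1:10, 2:10, 3:10, 4:10, 5:10, 6:10, 7:10, 8:10, 9:10, 10:10, 11:10, 12:10
All degrees equal 10; the graph is regular.

Yes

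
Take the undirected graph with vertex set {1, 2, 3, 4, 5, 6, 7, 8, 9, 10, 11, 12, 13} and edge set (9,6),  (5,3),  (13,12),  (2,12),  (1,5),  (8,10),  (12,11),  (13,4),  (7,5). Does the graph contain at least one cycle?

|V| = 13, |E| = 9, number of components = 4.
Since 9 = 13 - 4, the graph is a forest and contains no cycle.

No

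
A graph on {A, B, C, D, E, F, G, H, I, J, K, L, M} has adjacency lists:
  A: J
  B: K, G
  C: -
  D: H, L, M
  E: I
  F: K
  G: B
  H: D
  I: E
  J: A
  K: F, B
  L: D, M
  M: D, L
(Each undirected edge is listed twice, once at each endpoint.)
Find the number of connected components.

5

Component: {C}
Component: {A, J}
Component: {E, I}
Component: {B, F, G, K}
Component: {D, H, L, M}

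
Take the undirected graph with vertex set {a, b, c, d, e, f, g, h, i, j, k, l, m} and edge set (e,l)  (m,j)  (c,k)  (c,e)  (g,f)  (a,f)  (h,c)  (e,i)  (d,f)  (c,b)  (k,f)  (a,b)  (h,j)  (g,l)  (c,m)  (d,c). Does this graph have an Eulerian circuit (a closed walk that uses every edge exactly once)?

Degrees: a:2, b:2, c:6, d:2, e:3, f:4, g:2, h:2, i:1, j:2, k:2, l:2, m:2
e, i have odd degree; an Eulerian circuit needs every degree to be even, so none exists.

No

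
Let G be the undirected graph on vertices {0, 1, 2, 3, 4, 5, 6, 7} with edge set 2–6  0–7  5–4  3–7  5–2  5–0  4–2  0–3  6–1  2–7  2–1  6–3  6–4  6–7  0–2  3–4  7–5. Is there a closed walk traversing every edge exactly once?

No

Degrees: 0:4, 1:2, 2:6, 3:4, 4:4, 5:4, 6:5, 7:5
Vertices with odd degree: 6, 7. An Eulerian circuit requires all degrees even.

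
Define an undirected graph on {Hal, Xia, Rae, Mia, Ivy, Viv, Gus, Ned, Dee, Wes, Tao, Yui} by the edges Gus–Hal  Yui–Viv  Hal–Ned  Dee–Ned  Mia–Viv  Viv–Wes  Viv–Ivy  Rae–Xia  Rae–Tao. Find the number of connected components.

3

Component: {Xia, Rae, Tao}
Component: {Hal, Gus, Ned, Dee}
Component: {Mia, Ivy, Viv, Wes, Yui}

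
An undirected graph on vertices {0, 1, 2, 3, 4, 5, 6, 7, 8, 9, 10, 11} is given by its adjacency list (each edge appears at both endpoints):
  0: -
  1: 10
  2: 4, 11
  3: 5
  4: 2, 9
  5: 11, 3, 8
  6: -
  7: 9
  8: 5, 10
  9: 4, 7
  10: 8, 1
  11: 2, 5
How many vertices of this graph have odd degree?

Degrees: 0:0, 1:1, 2:2, 3:1, 4:2, 5:3, 6:0, 7:1, 8:2, 9:2, 10:2, 11:2
Odd-degree vertices: 1, 3, 5, 7.

4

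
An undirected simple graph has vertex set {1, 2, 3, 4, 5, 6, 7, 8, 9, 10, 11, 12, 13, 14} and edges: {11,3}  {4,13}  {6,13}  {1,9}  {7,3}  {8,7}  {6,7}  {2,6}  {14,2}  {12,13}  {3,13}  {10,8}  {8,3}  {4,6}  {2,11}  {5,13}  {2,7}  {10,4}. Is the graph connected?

No

Component: {1, 9}
Component: {2, 3, 4, 5, 6, 7, 8, 10, 11, 12, 13, 14}
There are 2 separate components, so the graph is not connected.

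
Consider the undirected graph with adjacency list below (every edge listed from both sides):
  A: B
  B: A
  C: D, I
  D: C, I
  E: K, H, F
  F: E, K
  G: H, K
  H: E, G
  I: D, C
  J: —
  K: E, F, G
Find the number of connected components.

4

Component: {J}
Component: {A, B}
Component: {C, D, I}
Component: {E, F, G, H, K}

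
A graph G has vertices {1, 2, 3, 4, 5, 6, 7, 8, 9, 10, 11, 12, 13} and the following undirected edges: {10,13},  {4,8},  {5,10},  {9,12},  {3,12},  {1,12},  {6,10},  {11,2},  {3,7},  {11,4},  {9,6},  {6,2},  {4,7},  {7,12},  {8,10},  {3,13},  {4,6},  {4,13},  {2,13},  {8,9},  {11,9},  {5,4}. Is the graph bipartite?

No

The cycle 7-12-3-7 has length 3, which is odd, so the graph is not bipartite.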